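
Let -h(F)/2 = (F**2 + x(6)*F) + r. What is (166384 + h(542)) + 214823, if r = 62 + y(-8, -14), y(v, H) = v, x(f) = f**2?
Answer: -245453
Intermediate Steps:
r = 54 (r = 62 - 8 = 54)
h(F) = -108 - 72*F - 2*F**2 (h(F) = -2*((F**2 + 6**2*F) + 54) = -2*((F**2 + 36*F) + 54) = -2*(54 + F**2 + 36*F) = -108 - 72*F - 2*F**2)
(166384 + h(542)) + 214823 = (166384 + (-108 - 72*542 - 2*542**2)) + 214823 = (166384 + (-108 - 39024 - 2*293764)) + 214823 = (166384 + (-108 - 39024 - 587528)) + 214823 = (166384 - 626660) + 214823 = -460276 + 214823 = -245453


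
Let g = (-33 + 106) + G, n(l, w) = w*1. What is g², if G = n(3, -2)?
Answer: 5041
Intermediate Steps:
n(l, w) = w
G = -2
g = 71 (g = (-33 + 106) - 2 = 73 - 2 = 71)
g² = 71² = 5041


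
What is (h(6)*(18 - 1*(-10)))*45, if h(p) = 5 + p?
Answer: 13860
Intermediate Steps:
(h(6)*(18 - 1*(-10)))*45 = ((5 + 6)*(18 - 1*(-10)))*45 = (11*(18 + 10))*45 = (11*28)*45 = 308*45 = 13860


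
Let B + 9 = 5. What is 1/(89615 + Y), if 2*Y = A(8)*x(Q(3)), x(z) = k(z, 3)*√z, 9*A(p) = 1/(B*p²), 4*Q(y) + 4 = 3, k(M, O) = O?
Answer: 845713244160/75788592375398401 + 3072*I/75788592375398401 ≈ 1.1159e-5 + 4.0534e-14*I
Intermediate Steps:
B = -4 (B = -9 + 5 = -4)
Q(y) = -¼ (Q(y) = -1 + (¼)*3 = -1 + ¾ = -¼)
A(p) = -1/(36*p²) (A(p) = 1/(9*((-4*p²))) = (-1/(4*p²))/9 = -1/(36*p²))
x(z) = 3*√z
Y = -I/3072 (Y = ((-1/36/8²)*(3*√(-¼)))/2 = ((-1/36*1/64)*(3*(I/2)))/2 = (-I/1536)/2 = -I/3072 ≈ -0.00032552*I)
1/(89615 + Y) = 1/(89615 - I/3072) = 9437184*(89615 + I/3072)/75788592375398401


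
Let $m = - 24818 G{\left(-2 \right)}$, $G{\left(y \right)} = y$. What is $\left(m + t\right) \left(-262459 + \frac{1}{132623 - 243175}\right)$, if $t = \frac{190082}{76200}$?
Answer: $- \frac{18291545255551625843}{1404010400} \approx -1.3028 \cdot 10^{10}$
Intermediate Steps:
$t = \frac{95041}{38100}$ ($t = 190082 \cdot \frac{1}{76200} = \frac{95041}{38100} \approx 2.4945$)
$m = 49636$ ($m = \left(-24818\right) \left(-2\right) = 49636$)
$\left(m + t\right) \left(-262459 + \frac{1}{132623 - 243175}\right) = \left(49636 + \frac{95041}{38100}\right) \left(-262459 + \frac{1}{132623 - 243175}\right) = \frac{1891226641 \left(-262459 + \frac{1}{-110552}\right)}{38100} = \frac{1891226641 \left(-262459 - \frac{1}{110552}\right)}{38100} = \frac{1891226641}{38100} \left(- \frac{29015367369}{110552}\right) = - \frac{18291545255551625843}{1404010400}$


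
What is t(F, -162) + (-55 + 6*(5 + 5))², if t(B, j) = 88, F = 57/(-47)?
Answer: 113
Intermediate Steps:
F = -57/47 (F = 57*(-1/47) = -57/47 ≈ -1.2128)
t(F, -162) + (-55 + 6*(5 + 5))² = 88 + (-55 + 6*(5 + 5))² = 88 + (-55 + 6*10)² = 88 + (-55 + 60)² = 88 + 5² = 88 + 25 = 113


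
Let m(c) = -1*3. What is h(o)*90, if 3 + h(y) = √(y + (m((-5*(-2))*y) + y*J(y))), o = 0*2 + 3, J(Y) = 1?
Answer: -270 + 90*√3 ≈ -114.12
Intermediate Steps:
o = 3 (o = 0 + 3 = 3)
m(c) = -3
h(y) = -3 + √(-3 + 2*y) (h(y) = -3 + √(y + (-3 + y*1)) = -3 + √(y + (-3 + y)) = -3 + √(-3 + 2*y))
h(o)*90 = (-3 + √(-3 + 2*3))*90 = (-3 + √(-3 + 6))*90 = (-3 + √3)*90 = -270 + 90*√3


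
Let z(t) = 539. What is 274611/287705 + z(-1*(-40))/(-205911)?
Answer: 56390352626/59241624255 ≈ 0.95187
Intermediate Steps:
274611/287705 + z(-1*(-40))/(-205911) = 274611/287705 + 539/(-205911) = 274611*(1/287705) + 539*(-1/205911) = 274611/287705 - 539/205911 = 56390352626/59241624255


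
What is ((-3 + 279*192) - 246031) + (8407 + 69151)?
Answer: -114908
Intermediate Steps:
((-3 + 279*192) - 246031) + (8407 + 69151) = ((-3 + 53568) - 246031) + 77558 = (53565 - 246031) + 77558 = -192466 + 77558 = -114908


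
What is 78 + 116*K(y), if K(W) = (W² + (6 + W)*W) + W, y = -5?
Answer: 1818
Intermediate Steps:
K(W) = W + W² + W*(6 + W) (K(W) = (W² + W*(6 + W)) + W = W + W² + W*(6 + W))
78 + 116*K(y) = 78 + 116*(-5*(7 + 2*(-5))) = 78 + 116*(-5*(7 - 10)) = 78 + 116*(-5*(-3)) = 78 + 116*15 = 78 + 1740 = 1818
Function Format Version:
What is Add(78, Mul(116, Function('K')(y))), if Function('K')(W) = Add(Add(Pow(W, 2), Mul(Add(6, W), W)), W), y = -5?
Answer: 1818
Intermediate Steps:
Function('K')(W) = Add(W, Pow(W, 2), Mul(W, Add(6, W))) (Function('K')(W) = Add(Add(Pow(W, 2), Mul(W, Add(6, W))), W) = Add(W, Pow(W, 2), Mul(W, Add(6, W))))
Add(78, Mul(116, Function('K')(y))) = Add(78, Mul(116, Mul(-5, Add(7, Mul(2, -5))))) = Add(78, Mul(116, Mul(-5, Add(7, -10)))) = Add(78, Mul(116, Mul(-5, -3))) = Add(78, Mul(116, 15)) = Add(78, 1740) = 1818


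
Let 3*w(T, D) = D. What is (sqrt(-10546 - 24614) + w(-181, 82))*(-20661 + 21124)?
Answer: 37966/3 + 926*I*sqrt(8790) ≈ 12655.0 + 86817.0*I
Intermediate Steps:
w(T, D) = D/3
(sqrt(-10546 - 24614) + w(-181, 82))*(-20661 + 21124) = (sqrt(-10546 - 24614) + (1/3)*82)*(-20661 + 21124) = (sqrt(-35160) + 82/3)*463 = (2*I*sqrt(8790) + 82/3)*463 = (82/3 + 2*I*sqrt(8790))*463 = 37966/3 + 926*I*sqrt(8790)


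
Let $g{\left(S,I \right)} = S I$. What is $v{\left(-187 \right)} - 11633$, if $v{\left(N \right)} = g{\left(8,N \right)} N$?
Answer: $268119$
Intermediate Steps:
$g{\left(S,I \right)} = I S$
$v{\left(N \right)} = 8 N^{2}$ ($v{\left(N \right)} = N 8 N = 8 N N = 8 N^{2}$)
$v{\left(-187 \right)} - 11633 = 8 \left(-187\right)^{2} - 11633 = 8 \cdot 34969 - 11633 = 279752 - 11633 = 268119$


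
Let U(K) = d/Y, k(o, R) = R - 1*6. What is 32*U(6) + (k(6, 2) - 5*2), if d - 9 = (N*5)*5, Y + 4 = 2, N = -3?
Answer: 1042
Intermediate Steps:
Y = -2 (Y = -4 + 2 = -2)
k(o, R) = -6 + R (k(o, R) = R - 6 = -6 + R)
d = -66 (d = 9 - 3*5*5 = 9 - 15*5 = 9 - 75 = -66)
U(K) = 33 (U(K) = -66/(-2) = -66*(-1/2) = 33)
32*U(6) + (k(6, 2) - 5*2) = 32*33 + ((-6 + 2) - 5*2) = 1056 + (-4 - 10) = 1056 - 14 = 1042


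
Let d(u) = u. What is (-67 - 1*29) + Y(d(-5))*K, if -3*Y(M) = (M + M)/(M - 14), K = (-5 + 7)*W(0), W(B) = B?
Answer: -96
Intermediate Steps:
K = 0 (K = (-5 + 7)*0 = 2*0 = 0)
Y(M) = -2*M/(3*(-14 + M)) (Y(M) = -(M + M)/(3*(M - 14)) = -2*M/(3*(-14 + M)))
(-67 - 1*29) + Y(d(-5))*K = (-67 - 1*29) - 2*(-5)/(-42 + 3*(-5))*0 = (-67 - 29) - 2*(-5)/(-42 - 15)*0 = -96 - 2*(-5)/(-57)*0 = -96 - 2*(-5)*(-1/57)*0 = -96 - 10/57*0 = -96 + 0 = -96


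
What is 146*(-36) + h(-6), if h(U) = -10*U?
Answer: -5196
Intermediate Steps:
146*(-36) + h(-6) = 146*(-36) - 10*(-6) = -5256 + 60 = -5196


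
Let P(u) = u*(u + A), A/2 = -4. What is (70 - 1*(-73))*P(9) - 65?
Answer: 1222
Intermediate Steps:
A = -8 (A = 2*(-4) = -8)
P(u) = u*(-8 + u) (P(u) = u*(u - 8) = u*(-8 + u))
(70 - 1*(-73))*P(9) - 65 = (70 - 1*(-73))*(9*(-8 + 9)) - 65 = (70 + 73)*(9*1) - 65 = 143*9 - 65 = 1287 - 65 = 1222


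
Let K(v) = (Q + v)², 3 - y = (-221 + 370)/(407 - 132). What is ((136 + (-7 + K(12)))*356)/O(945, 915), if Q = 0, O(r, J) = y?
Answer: 513975/13 ≈ 39537.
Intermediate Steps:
y = 676/275 (y = 3 - (-221 + 370)/(407 - 132) = 3 - 149/275 = 676/275 ≈ 2.4582)
O(r, J) = 676/275
K(v) = v² (K(v) = (0 + v)² = v²)
((136 + (-7 + K(12)))*356)/O(945, 915) = ((136 + (-7 + 12²))*356)/(676/275) = ((136 + (-7 + 144))*356)*(275/676) = ((136 + 137)*356)*(275/676) = (273*356)*(275/676) = 97188*(275/676) = 513975/13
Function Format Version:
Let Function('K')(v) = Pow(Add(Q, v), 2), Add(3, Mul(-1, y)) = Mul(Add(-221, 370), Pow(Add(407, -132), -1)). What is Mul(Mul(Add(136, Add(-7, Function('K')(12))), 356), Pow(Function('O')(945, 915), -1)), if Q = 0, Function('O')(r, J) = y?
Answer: Rational(513975, 13) ≈ 39537.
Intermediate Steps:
y = Rational(676, 275) (y = Add(3, Mul(-1, Mul(Add(-221, 370), Pow(Add(407, -132), -1)))) = Add(3, Mul(-1, Mul(149, Pow(275, -1)))) = Add(3, Mul(-1, Mul(149, Rational(1, 275)))) = Add(3, Mul(-1, Rational(149, 275))) = Add(3, Rational(-149, 275)) = Rational(676, 275) ≈ 2.4582)
Function('O')(r, J) = Rational(676, 275)
Function('K')(v) = Pow(v, 2) (Function('K')(v) = Pow(Add(0, v), 2) = Pow(v, 2))
Mul(Mul(Add(136, Add(-7, Function('K')(12))), 356), Pow(Function('O')(945, 915), -1)) = Mul(Mul(Add(136, Add(-7, Pow(12, 2))), 356), Pow(Rational(676, 275), -1)) = Mul(Mul(Add(136, Add(-7, 144)), 356), Rational(275, 676)) = Mul(Mul(Add(136, 137), 356), Rational(275, 676)) = Mul(Mul(273, 356), Rational(275, 676)) = Mul(97188, Rational(275, 676)) = Rational(513975, 13)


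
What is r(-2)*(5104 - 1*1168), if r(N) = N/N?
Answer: 3936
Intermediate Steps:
r(N) = 1
r(-2)*(5104 - 1*1168) = 1*(5104 - 1*1168) = 1*(5104 - 1168) = 1*3936 = 3936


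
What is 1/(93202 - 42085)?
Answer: 1/51117 ≈ 1.9563e-5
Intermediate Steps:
1/(93202 - 42085) = 1/51117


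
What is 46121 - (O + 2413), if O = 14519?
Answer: 29189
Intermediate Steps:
46121 - (O + 2413) = 46121 - (14519 + 2413) = 46121 - 1*16932 = 46121 - 16932 = 29189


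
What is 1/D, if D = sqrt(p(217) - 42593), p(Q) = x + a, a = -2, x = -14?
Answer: -I*sqrt(42609)/42609 ≈ -0.0048445*I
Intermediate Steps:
p(Q) = -16 (p(Q) = -14 - 2 = -16)
D = I*sqrt(42609) (D = sqrt(-16 - 42593) = sqrt(-42609) = I*sqrt(42609) ≈ 206.42*I)
1/D = 1/(I*sqrt(42609)) = -I*sqrt(42609)/42609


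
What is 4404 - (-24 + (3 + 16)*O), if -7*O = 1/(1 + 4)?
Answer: 154999/35 ≈ 4428.5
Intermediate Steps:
O = -1/35 (O = -1/(7*(1 + 4)) = -⅐/5 = -⅐*⅕ = -1/35 ≈ -0.028571)
4404 - (-24 + (3 + 16)*O) = 4404 - (-24 + (3 + 16)*(-1/35)) = 4404 - (-24 + 19*(-1/35)) = 4404 - (-24 - 19/35) = 4404 - 1*(-859/35) = 4404 + 859/35 = 154999/35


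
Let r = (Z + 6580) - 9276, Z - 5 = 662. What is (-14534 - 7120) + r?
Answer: -23683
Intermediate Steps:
Z = 667 (Z = 5 + 662 = 667)
r = -2029 (r = (667 + 6580) - 9276 = 7247 - 9276 = -2029)
(-14534 - 7120) + r = (-14534 - 7120) - 2029 = -21654 - 2029 = -23683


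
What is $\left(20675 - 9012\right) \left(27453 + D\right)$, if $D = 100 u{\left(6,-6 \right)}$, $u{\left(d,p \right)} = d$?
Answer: $327182139$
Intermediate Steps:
$D = 600$ ($D = 100 \cdot 6 = 600$)
$\left(20675 - 9012\right) \left(27453 + D\right) = \left(20675 - 9012\right) \left(27453 + 600\right) = \left(20675 + \left(-23497 + 14485\right)\right) 28053 = \left(20675 - 9012\right) 28053 = 11663 \cdot 28053 = 327182139$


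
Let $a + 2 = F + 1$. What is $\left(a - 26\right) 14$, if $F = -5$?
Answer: $-448$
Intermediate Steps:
$a = -6$ ($a = -2 + \left(-5 + 1\right) = -2 - 4 = -6$)
$\left(a - 26\right) 14 = \left(-6 - 26\right) 14 = \left(-32\right) 14 = -448$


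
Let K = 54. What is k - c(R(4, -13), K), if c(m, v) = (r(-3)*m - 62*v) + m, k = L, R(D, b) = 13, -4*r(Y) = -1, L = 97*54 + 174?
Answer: 34975/4 ≈ 8743.8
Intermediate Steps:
L = 5412 (L = 5238 + 174 = 5412)
r(Y) = ¼ (r(Y) = -¼*(-1) = ¼)
k = 5412
c(m, v) = -62*v + 5*m/4 (c(m, v) = (m/4 - 62*v) + m = (-62*v + m/4) + m = -62*v + 5*m/4)
k - c(R(4, -13), K) = 5412 - (-62*54 + (5/4)*13) = 5412 - (-3348 + 65/4) = 5412 - 1*(-13327/4) = 5412 + 13327/4 = 34975/4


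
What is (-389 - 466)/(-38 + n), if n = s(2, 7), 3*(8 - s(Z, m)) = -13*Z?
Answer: 2565/64 ≈ 40.078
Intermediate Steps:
s(Z, m) = 8 + 13*Z/3 (s(Z, m) = 8 - (-13)*Z/3 = 8 + 13*Z/3)
n = 50/3 (n = 8 + (13/3)*2 = 8 + 26/3 = 50/3 ≈ 16.667)
(-389 - 466)/(-38 + n) = (-389 - 466)/(-38 + 50/3) = -855/(-64/3) = -855*(-3/64) = 2565/64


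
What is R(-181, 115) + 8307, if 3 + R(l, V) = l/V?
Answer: 954779/115 ≈ 8302.4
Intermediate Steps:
R(l, V) = -3 + l/V
R(-181, 115) + 8307 = (-3 - 181/115) + 8307 = -526/115 + 8307 = 954779/115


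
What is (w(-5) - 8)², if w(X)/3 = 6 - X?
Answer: 625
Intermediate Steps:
w(X) = 18 - 3*X (w(X) = 3*(6 - X) = 18 - 3*X)
(w(-5) - 8)² = ((18 - 3*(-5)) - 8)² = ((18 + 15) - 8)² = (33 - 8)² = 25² = 625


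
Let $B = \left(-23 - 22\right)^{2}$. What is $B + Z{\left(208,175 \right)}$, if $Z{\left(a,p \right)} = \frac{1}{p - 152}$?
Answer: $\frac{46576}{23} \approx 2025.0$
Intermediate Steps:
$Z{\left(a,p \right)} = \frac{1}{-152 + p}$
$B = 2025$ ($B = \left(-45\right)^{2} = 2025$)
$B + Z{\left(208,175 \right)} = 2025 + \frac{1}{-152 + 175} = 2025 + \frac{1}{23} = \frac{46576}{23}$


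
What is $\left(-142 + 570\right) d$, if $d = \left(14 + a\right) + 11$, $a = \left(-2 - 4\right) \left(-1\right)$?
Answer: $13268$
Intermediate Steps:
$a = 6$ ($a = \left(-6\right) \left(-1\right) = 6$)
$d = 31$ ($d = \left(14 + 6\right) + 11 = 20 + 11 = 31$)
$\left(-142 + 570\right) d = \left(-142 + 570\right) 31 = 428 \cdot 31 = 13268$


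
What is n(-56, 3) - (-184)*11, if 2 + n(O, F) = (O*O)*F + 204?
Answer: 11634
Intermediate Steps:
n(O, F) = 202 + F*O² (n(O, F) = -2 + ((O*O)*F + 204) = -2 + (O²*F + 204) = -2 + (F*O² + 204) = -2 + (204 + F*O²) = 202 + F*O²)
n(-56, 3) - (-184)*11 = (202 + 3*(-56)²) - (-184)*11 = (202 + 3*3136) - 1*(-2024) = (202 + 9408) + 2024 = 9610 + 2024 = 11634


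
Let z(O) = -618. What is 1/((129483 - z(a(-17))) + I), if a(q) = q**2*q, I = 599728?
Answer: 1/729829 ≈ 1.3702e-6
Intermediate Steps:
a(q) = q**3
1/((129483 - z(a(-17))) + I) = 1/((129483 - 1*(-618)) + 599728) = 1/((129483 + 618) + 599728) = 1/(130101 + 599728) = 1/729829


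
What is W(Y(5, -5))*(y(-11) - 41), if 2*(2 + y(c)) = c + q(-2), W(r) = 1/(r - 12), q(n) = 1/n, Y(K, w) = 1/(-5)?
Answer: 975/244 ≈ 3.9959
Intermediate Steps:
Y(K, w) = -1/5 (Y(K, w) = 1*(-1/5) = -1/5)
W(r) = 1/(-12 + r)
y(c) = -9/4 + c/2 (y(c) = -2 + (c + 1/(-2))/2 = -2 + (c - 1/2)/2 = -2 + (-1/2 + c)/2 = -2 + (-1/4 + c/2) = -9/4 + c/2)
W(Y(5, -5))*(y(-11) - 41) = ((-9/4 + (1/2)*(-11)) - 41)/(-12 - 1/5) = ((-9/4 - 11/2) - 41)/(-61/5) = -5*(-31/4 - 41)/61 = -5/61*(-195/4) = 975/244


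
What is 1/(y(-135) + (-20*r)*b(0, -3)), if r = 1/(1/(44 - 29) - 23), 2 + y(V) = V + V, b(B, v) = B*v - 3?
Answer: -86/23617 ≈ -0.0036414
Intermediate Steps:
b(B, v) = -3 + B*v
y(V) = -2 + 2*V (y(V) = -2 + (V + V) = -2 + 2*V)
r = -15/344 (r = 1/(1/15 - 23) = 1/(-344/15) = -15/344 ≈ -0.043605)
1/(y(-135) + (-20*r)*b(0, -3)) = 1/((-2 + 2*(-135)) + (-20*(-15/344))*(-3 + 0*(-3))) = 1/((-2 - 270) + 75*(-3 + 0)/86) = 1/(-272 + (75/86)*(-3)) = 1/(-272 - 225/86) = 1/(-23617/86) = -86/23617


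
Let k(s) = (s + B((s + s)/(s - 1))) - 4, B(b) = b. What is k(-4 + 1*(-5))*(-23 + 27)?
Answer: -224/5 ≈ -44.800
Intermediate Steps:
k(s) = -4 + s + 2*s/(-1 + s) (k(s) = (s + (s + s)/(s - 1)) - 4 = (s + (2*s)/(-1 + s)) - 4 = (s + 2*s/(-1 + s)) - 4 = -4 + s + 2*s/(-1 + s))
k(-4 + 1*(-5))*(-23 + 27) = ((4 + (-4 + 1*(-5))**2 - 3*(-4 + 1*(-5)))/(-1 + (-4 + 1*(-5))))*(-23 + 27) = ((4 + (-4 - 5)**2 - 3*(-4 - 5))/(-1 + (-4 - 5)))*4 = ((4 + (-9)**2 - 3*(-9))/(-1 - 9))*4 = ((4 + 81 + 27)/(-10))*4 = -1/10*112*4 = -56/5*4 = -224/5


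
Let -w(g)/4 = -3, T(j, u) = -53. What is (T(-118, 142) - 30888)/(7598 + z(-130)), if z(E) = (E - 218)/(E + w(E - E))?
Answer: -1825519/448456 ≈ -4.0707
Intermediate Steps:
w(g) = 12 (w(g) = -4*(-3) = 12)
z(E) = (-218 + E)/(12 + E) (z(E) = (E - 218)/(E + 12) = (-218 + E)/(12 + E))
(T(-118, 142) - 30888)/(7598 + z(-130)) = (-53 - 30888)/(7598 + (-218 - 130)/(12 - 130)) = -30941/(7598 - 348/(-118)) = -30941/(7598 - 1/118*(-348)) = -30941/(7598 + 174/59) = -30941/448456/59 = -30941*59/448456 = -1825519/448456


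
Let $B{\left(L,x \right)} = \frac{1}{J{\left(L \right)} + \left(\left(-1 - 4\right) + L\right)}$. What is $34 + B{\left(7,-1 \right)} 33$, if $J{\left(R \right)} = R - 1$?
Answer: $\frac{305}{8} \approx 38.125$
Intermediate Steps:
$J{\left(R \right)} = -1 + R$ ($J{\left(R \right)} = R - 1 = -1 + R$)
$B{\left(L,x \right)} = \frac{1}{-6 + 2 L}$ ($B{\left(L,x \right)} = \frac{1}{\left(-1 + L\right) + \left(\left(-1 - 4\right) + L\right)} = \frac{1}{\left(-1 + L\right) + \left(-5 + L\right)} = \frac{1}{-6 + 2 L}$)
$34 + B{\left(7,-1 \right)} 33 = 34 + \frac{1}{2 \left(-3 + 7\right)} 33 = 34 + \frac{1}{2 \cdot 4} \cdot 33 = 34 + \frac{1}{2} \cdot \frac{1}{4} \cdot 33 = 34 + \frac{1}{8} \cdot 33 = 34 + \frac{33}{8} = \frac{305}{8}$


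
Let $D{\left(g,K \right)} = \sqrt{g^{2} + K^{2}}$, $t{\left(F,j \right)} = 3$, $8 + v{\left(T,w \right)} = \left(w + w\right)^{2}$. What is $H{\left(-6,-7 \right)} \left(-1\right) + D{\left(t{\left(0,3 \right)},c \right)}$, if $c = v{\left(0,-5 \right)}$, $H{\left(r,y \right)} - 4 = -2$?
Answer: $-2 + \sqrt{8473} \approx 90.049$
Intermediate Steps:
$v{\left(T,w \right)} = -8 + 4 w^{2}$ ($v{\left(T,w \right)} = -8 + \left(w + w\right)^{2} = -8 + \left(2 w\right)^{2} = -8 + 4 w^{2}$)
$H{\left(r,y \right)} = 2$ ($H{\left(r,y \right)} = 4 - 2 = 2$)
$c = 92$ ($c = -8 + 4 \left(-5\right)^{2} = -8 + 4 \cdot 25 = -8 + 100 = 92$)
$D{\left(g,K \right)} = \sqrt{K^{2} + g^{2}}$
$H{\left(-6,-7 \right)} \left(-1\right) + D{\left(t{\left(0,3 \right)},c \right)} = 2 \left(-1\right) + \sqrt{92^{2} + 3^{2}} = -2 + \sqrt{8464 + 9} = -2 + \sqrt{8473}$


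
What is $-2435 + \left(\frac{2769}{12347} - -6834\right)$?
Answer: $\frac{54317222}{12347} \approx 4399.2$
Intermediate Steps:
$-2435 + \left(\frac{2769}{12347} - -6834\right) = -2435 + \left(2769 \cdot \frac{1}{12347} + 6834\right) = -2435 + \left(\frac{2769}{12347} + 6834\right) = -2435 + \frac{84382167}{12347} = \frac{54317222}{12347}$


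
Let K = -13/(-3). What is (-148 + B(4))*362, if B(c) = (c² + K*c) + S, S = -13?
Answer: -138646/3 ≈ -46215.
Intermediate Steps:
K = 13/3 (K = -13*(-⅓) = 13/3 ≈ 4.3333)
B(c) = -13 + c² + 13*c/3 (B(c) = (c² + 13*c/3) - 13 = -13 + c² + 13*c/3)
(-148 + B(4))*362 = (-148 + (-13 + 4² + (13/3)*4))*362 = (-148 + (-13 + 16 + 52/3))*362 = (-148 + 61/3)*362 = -383/3*362 = -138646/3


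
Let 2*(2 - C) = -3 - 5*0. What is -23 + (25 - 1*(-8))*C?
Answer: 185/2 ≈ 92.500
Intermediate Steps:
C = 7/2 (C = 2 - (-3 - 5*0)/2 = 2 - (-3 + 0)/2 = 2 - ½*(-3) = 2 + 3/2 = 7/2 ≈ 3.5000)
-23 + (25 - 1*(-8))*C = -23 + (25 - 1*(-8))*(7/2) = -23 + (25 + 8)*(7/2) = -23 + 33*(7/2) = -23 + 231/2 = 185/2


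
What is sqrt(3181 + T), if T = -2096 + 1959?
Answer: 2*sqrt(761) ≈ 55.172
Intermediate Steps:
T = -137
sqrt(3181 + T) = sqrt(3181 - 137) = sqrt(3044) = 2*sqrt(761)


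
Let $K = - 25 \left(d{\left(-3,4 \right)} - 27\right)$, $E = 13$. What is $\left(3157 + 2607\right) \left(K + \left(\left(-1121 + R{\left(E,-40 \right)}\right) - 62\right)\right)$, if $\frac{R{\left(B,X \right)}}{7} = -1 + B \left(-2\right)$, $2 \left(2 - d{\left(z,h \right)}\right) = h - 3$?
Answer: $-4233658$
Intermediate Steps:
$d{\left(z,h \right)} = \frac{7}{2} - \frac{h}{2}$ ($d{\left(z,h \right)} = 2 - \frac{h - 3}{2} = 2 - \frac{-3 + h}{2} = 2 - \left(- \frac{3}{2} + \frac{h}{2}\right) = \frac{7}{2} - \frac{h}{2}$)
$K = \frac{1275}{2}$ ($K = - 25 \left(\left(\frac{7}{2} - 2\right) - 27\right) = - 25 \left(\frac{3}{2} - 27\right) = \left(-25\right) \left(- \frac{51}{2}\right) = \frac{1275}{2} \approx 637.5$)
$R{\left(B,X \right)} = -7 - 14 B$ ($R{\left(B,X \right)} = 7 \left(-1 + B \left(-2\right)\right) = 7 \left(-1 - 2 B\right) = -7 - 14 B$)
$\left(3157 + 2607\right) \left(K + \left(\left(-1121 + R{\left(E,-40 \right)}\right) - 62\right)\right) = \left(3157 + 2607\right) \left(\frac{1275}{2} - 1372\right) = 5764 \left(\frac{1275}{2} - 1372\right) = 5764 \left(- \frac{1469}{2}\right) = -4233658$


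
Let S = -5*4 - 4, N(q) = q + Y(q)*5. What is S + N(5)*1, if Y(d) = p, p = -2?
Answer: -29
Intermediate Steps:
Y(d) = -2
N(q) = -10 + q (N(q) = q - 2*5 = q - 10 = -10 + q)
S = -24 (S = -20 - 4 = -24)
S + N(5)*1 = -24 + (-10 + 5)*1 = -24 - 5*1 = -24 - 5 = -29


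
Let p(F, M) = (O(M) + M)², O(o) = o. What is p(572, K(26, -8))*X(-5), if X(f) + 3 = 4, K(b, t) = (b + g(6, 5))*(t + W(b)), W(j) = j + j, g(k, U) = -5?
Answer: 3415104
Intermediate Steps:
W(j) = 2*j
K(b, t) = (-5 + b)*(t + 2*b) (K(b, t) = (b - 5)*(t + 2*b) = (-5 + b)*(t + 2*b))
X(f) = 1 (X(f) = -3 + 4 = 1)
p(F, M) = 4*M² (p(F, M) = (M + M)² = (2*M)² = 4*M²)
p(572, K(26, -8))*X(-5) = (4*(-10*26 - 5*(-8) + 2*26² + 26*(-8))²)*1 = (4*(-260 + 40 + 2*676 - 208)²)*1 = (4*(-260 + 40 + 1352 - 208)²)*1 = (4*924²)*1 = (4*853776)*1 = 3415104*1 = 3415104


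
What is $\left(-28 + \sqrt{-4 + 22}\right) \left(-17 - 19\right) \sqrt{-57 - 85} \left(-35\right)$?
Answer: $i \sqrt{142} \left(-35280 + 3780 \sqrt{2}\right) \approx - 3.5671 \cdot 10^{5} i$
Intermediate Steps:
$\left(-28 + \sqrt{-4 + 22}\right) \left(-17 - 19\right) \sqrt{-57 - 85} \left(-35\right) = \left(-28 + \sqrt{18}\right) \left(-36\right) \sqrt{-142} \left(-35\right) = \left(-28 + 3 \sqrt{2}\right) \left(-36\right) i \sqrt{142} \left(-35\right) = \left(1008 - 108 \sqrt{2}\right) i \sqrt{142} \left(-35\right) = i \sqrt{142} \left(1008 - 108 \sqrt{2}\right) \left(-35\right) = - 35 i \sqrt{142} \left(1008 - 108 \sqrt{2}\right)$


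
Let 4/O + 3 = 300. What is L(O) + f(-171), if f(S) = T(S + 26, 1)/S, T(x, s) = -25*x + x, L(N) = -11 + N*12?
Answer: -58667/1881 ≈ -31.189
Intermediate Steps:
O = 4/297 (O = 4/(-3 + 300) = 4/297 ≈ 0.013468)
L(N) = -11 + 12*N
T(x, s) = -24*x
f(S) = (-624 - 24*S)/S (f(S) = (-24*(S + 26))/S = (-24*(26 + S))/S = (-624 - 24*S)/S)
L(O) + f(-171) = (-11 + 12*(4/297)) + (-24 - 624/(-171)) = (-11 + 16/99) + (-24 - 624*(-1/171)) = -1073/99 + (-24 + 208/57) = -1073/99 - 1160/57 = -58667/1881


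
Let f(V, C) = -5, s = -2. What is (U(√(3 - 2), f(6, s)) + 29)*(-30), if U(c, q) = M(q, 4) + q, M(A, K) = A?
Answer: -570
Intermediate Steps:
U(c, q) = 2*q (U(c, q) = q + q = 2*q)
(U(√(3 - 2), f(6, s)) + 29)*(-30) = (2*(-5) + 29)*(-30) = (-10 + 29)*(-30) = 19*(-30) = -570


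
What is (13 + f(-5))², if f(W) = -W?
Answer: 324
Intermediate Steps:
(13 + f(-5))² = (13 - 1*(-5))² = (13 + 5)² = 18² = 324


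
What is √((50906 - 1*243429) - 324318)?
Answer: I*√516841 ≈ 718.92*I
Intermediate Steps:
√((50906 - 1*243429) - 324318) = √((50906 - 243429) - 324318) = √(-192523 - 324318) = √(-516841) = I*√516841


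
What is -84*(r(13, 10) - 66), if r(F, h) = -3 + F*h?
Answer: -5124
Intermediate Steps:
-84*(r(13, 10) - 66) = -84*((-3 + 13*10) - 66) = -84*((-3 + 130) - 66) = -84*(127 - 66) = -84*61 = -5124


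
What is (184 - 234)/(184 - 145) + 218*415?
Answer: 3528280/39 ≈ 90469.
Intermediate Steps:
(184 - 234)/(184 - 145) + 218*415 = -50/39 + 90470 = 3528280/39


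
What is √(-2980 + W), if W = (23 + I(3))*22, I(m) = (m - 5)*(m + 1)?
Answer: 5*I*√106 ≈ 51.478*I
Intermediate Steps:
I(m) = (1 + m)*(-5 + m) (I(m) = (-5 + m)*(1 + m) = (1 + m)*(-5 + m))
W = 330 (W = (23 + (-5 + 3² - 4*3))*22 = (23 + (-5 + 9 - 12))*22 = (23 - 8)*22 = 15*22 = 330)
√(-2980 + W) = √(-2980 + 330) = √(-2650) = 5*I*√106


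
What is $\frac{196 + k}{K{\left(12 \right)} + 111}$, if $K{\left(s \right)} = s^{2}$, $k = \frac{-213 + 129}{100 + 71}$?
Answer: $\frac{11144}{14535} \approx 0.7667$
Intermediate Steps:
$k = - \frac{28}{57}$ ($k = - \frac{84}{171} = \left(-84\right) \frac{1}{171} = - \frac{28}{57} \approx -0.49123$)
$\frac{196 + k}{K{\left(12 \right)} + 111} = \frac{196 - \frac{28}{57}}{12^{2} + 111} = \frac{11144}{57 \left(144 + 111\right)} = \frac{11144}{57 \cdot 255} = \frac{11144}{57} \cdot \frac{1}{255} = \frac{11144}{14535}$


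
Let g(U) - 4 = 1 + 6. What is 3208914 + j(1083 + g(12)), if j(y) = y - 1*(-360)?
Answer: 3210368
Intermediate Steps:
g(U) = 11 (g(U) = 4 + (1 + 6) = 4 + 7 = 11)
j(y) = 360 + y (j(y) = y + 360 = 360 + y)
3208914 + j(1083 + g(12)) = 3208914 + (360 + (1083 + 11)) = 3208914 + (360 + 1094) = 3208914 + 1454 = 3210368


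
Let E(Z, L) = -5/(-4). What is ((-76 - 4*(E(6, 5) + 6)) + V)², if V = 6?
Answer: 9801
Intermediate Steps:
E(Z, L) = 5/4 (E(Z, L) = -5*(-¼) = 5/4)
((-76 - 4*(E(6, 5) + 6)) + V)² = ((-76 - 4*(5/4 + 6)) + 6)² = ((-76 - 4*29/4) + 6)² = ((-76 - 29) + 6)² = (-105 + 6)² = (-99)² = 9801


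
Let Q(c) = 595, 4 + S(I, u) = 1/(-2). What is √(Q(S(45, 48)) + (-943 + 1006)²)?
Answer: 2*√1141 ≈ 67.557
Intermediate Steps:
S(I, u) = -9/2 (S(I, u) = -4 + 1/(-2) = -4 - ½ = -9/2)
√(Q(S(45, 48)) + (-943 + 1006)²) = √(595 + (-943 + 1006)²) = √(595 + 63²) = √(595 + 3969) = √4564 = 2*√1141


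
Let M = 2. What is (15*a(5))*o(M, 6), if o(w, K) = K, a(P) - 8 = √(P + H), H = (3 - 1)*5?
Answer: 720 + 90*√15 ≈ 1068.6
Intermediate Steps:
H = 10 (H = 2*5 = 10)
a(P) = 8 + √(10 + P) (a(P) = 8 + √(P + 10) = 8 + √(10 + P))
(15*a(5))*o(M, 6) = (15*(8 + √(10 + 5)))*6 = (15*(8 + √15))*6 = (120 + 15*√15)*6 = 720 + 90*√15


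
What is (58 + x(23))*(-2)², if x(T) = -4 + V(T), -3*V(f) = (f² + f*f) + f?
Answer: -3676/3 ≈ -1225.3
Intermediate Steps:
V(f) = -2*f²/3 - f/3 (V(f) = -((f² + f*f) + f)/3 = -((f² + f²) + f)/3 = -(2*f² + f)/3 = -(f + 2*f²)/3 = -2*f²/3 - f/3)
x(T) = -4 - T*(1 + 2*T)/3
(58 + x(23))*(-2)² = (58 + (-4 - ⅓*23*(1 + 2*23)))*(-2)² = (58 + (-4 - ⅓*23*(1 + 46)))*4 = (58 + (-4 - ⅓*23*47))*4 = (58 + (-4 - 1081/3))*4 = (58 - 1093/3)*4 = -919/3*4 = -3676/3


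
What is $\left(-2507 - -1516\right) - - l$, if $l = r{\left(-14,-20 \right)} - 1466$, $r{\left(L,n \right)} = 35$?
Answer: $-2422$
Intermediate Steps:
$l = -1431$ ($l = 35 - 1466 = -1431$)
$\left(-2507 - -1516\right) - - l = \left(-2507 - -1516\right) - \left(-1\right) \left(-1431\right) = \left(-2507 + 1516\right) - 1431 = -991 - 1431 = -2422$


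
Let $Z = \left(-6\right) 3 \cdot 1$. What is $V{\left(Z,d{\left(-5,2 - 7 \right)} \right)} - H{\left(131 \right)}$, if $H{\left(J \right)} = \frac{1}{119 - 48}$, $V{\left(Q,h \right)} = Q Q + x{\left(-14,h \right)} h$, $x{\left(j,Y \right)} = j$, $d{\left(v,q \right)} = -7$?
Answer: $\frac{29961}{71} \approx 421.99$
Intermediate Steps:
$Z = -18$ ($Z = \left(-18\right) 1 = -18$)
$V{\left(Q,h \right)} = Q^{2} - 14 h$ ($V{\left(Q,h \right)} = Q Q - 14 h = Q^{2} - 14 h$)
$H{\left(J \right)} = \frac{1}{71}$
$V{\left(Z,d{\left(-5,2 - 7 \right)} \right)} - H{\left(131 \right)} = \left(\left(-18\right)^{2} - -98\right) - \frac{1}{71} = \left(324 + 98\right) - \frac{1}{71} = 422 - \frac{1}{71} = \frac{29961}{71}$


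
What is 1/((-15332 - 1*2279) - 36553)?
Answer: -1/54164 ≈ -1.8462e-5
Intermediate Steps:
1/((-15332 - 1*2279) - 36553) = 1/((-15332 - 2279) - 36553) = 1/(-17611 - 36553) = 1/(-54164) = -1/54164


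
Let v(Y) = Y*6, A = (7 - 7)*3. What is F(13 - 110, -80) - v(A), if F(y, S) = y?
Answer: -97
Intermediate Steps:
A = 0 (A = 0*3 = 0)
v(Y) = 6*Y
F(13 - 110, -80) - v(A) = (13 - 110) - 6*0 = -97 - 1*0 = -97 + 0 = -97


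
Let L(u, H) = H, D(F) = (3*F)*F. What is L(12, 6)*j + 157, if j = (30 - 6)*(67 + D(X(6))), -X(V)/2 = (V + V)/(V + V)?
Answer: 11533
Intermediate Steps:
X(V) = -2 (X(V) = -2*(V + V)/(V + V) = -2*2*V/(2*V) = -2*2*V*1/(2*V) = -2*1 = -2)
D(F) = 3*F**2
j = 1896 (j = (30 - 6)*(67 + 3*(-2)**2) = 24*(67 + 3*4) = 24*(67 + 12) = 24*79 = 1896)
L(12, 6)*j + 157 = 6*1896 + 157 = 11376 + 157 = 11533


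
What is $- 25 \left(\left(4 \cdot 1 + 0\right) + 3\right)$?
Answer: $-175$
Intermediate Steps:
$- 25 \left(\left(4 \cdot 1 + 0\right) + 3\right) = - 25 \left(\left(4 + 0\right) + 3\right) = - 25 \left(4 + 3\right) = \left(-25\right) 7 = -175$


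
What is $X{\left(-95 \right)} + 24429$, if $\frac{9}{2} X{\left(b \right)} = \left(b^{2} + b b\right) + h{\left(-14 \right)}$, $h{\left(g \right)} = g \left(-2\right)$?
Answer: $\frac{85339}{3} \approx 28446.0$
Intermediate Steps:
$h{\left(g \right)} = - 2 g$
$X{\left(b \right)} = \frac{56}{9} + \frac{4 b^{2}}{9}$ ($X{\left(b \right)} = \frac{2 \left(\left(b^{2} + b b\right) - -28\right)}{9} = \frac{2 \left(\left(b^{2} + b^{2}\right) + 28\right)}{9} = \frac{2 \left(2 b^{2} + 28\right)}{9} = \frac{2 \left(28 + 2 b^{2}\right)}{9} = \frac{56}{9} + \frac{4 b^{2}}{9}$)
$X{\left(-95 \right)} + 24429 = \left(\frac{56}{9} + \frac{4 \left(-95\right)^{2}}{9}\right) + 24429 = \left(\frac{56}{9} + \frac{4}{9} \cdot 9025\right) + 24429 = \left(\frac{56}{9} + \frac{36100}{9}\right) + 24429 = \frac{12052}{3} + 24429 = \frac{85339}{3}$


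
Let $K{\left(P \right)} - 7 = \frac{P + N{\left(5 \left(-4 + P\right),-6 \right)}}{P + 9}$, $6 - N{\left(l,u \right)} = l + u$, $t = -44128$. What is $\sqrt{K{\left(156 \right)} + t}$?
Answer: $\frac{i \sqrt{1201291905}}{165} \approx 210.06 i$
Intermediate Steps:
$N{\left(l,u \right)} = 6 - l - u$ ($N{\left(l,u \right)} = 6 - \left(l + u\right) = 6 - l - u$)
$K{\left(P \right)} = 7 + \frac{32 - 4 P}{9 + P}$ ($K{\left(P \right)} = 7 + \frac{P - \left(-12 + 5 \left(-4 + P\right)\right)}{P + 9} = 7 + \frac{P + \left(6 - \left(-20 + 5 P\right) + 6\right)}{9 + P} = 7 + \frac{P - \left(-32 + 5 P\right)}{9 + P} = 7 + \frac{32 - 4 P}{9 + P}$)
$\sqrt{K{\left(156 \right)} + t} = \sqrt{\frac{95 + 3 \cdot 156}{9 + 156} - 44128} = \sqrt{\frac{95 + 468}{165} - 44128} = \sqrt{\frac{1}{165} \cdot 563 - 44128} = \sqrt{\frac{563}{165} - 44128} = \sqrt{- \frac{7280557}{165}} = \frac{i \sqrt{1201291905}}{165}$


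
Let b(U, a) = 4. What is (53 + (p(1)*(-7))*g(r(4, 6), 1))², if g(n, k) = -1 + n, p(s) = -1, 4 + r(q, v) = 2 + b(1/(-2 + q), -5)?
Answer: 3600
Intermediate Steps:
r(q, v) = 2 (r(q, v) = -4 + (2 + 4) = -4 + 6 = 2)
(53 + (p(1)*(-7))*g(r(4, 6), 1))² = (53 + (-1*(-7))*(-1 + 2))² = (53 + 7*1)² = (53 + 7)² = 60² = 3600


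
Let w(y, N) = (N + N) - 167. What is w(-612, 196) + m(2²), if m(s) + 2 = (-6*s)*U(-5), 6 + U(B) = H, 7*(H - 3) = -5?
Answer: 2185/7 ≈ 312.14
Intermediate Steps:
H = 16/7 (H = 3 + (⅐)*(-5) = 3 - 5/7 = 16/7 ≈ 2.2857)
w(y, N) = -167 + 2*N (w(y, N) = 2*N - 167 = -167 + 2*N)
U(B) = -26/7 (U(B) = -6 + 16/7 = -26/7)
m(s) = -2 + 156*s/7 (m(s) = -2 - 6*s*(-26/7) = -2 + 156*s/7)
w(-612, 196) + m(2²) = (-167 + 2*196) + (-2 + (156/7)*2²) = (-167 + 392) + (-2 + (156/7)*4) = 225 + (-2 + 624/7) = 225 + 610/7 = 2185/7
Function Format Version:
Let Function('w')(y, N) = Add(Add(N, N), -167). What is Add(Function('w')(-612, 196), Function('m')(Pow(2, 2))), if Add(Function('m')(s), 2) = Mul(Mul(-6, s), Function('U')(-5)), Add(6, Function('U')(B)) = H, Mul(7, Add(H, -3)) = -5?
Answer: Rational(2185, 7) ≈ 312.14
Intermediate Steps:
H = Rational(16, 7) (H = Add(3, Mul(Rational(1, 7), -5)) = Add(3, Rational(-5, 7)) = Rational(16, 7) ≈ 2.2857)
Function('w')(y, N) = Add(-167, Mul(2, N)) (Function('w')(y, N) = Add(Mul(2, N), -167) = Add(-167, Mul(2, N)))
Function('U')(B) = Rational(-26, 7) (Function('U')(B) = Add(-6, Rational(16, 7)) = Rational(-26, 7))
Function('m')(s) = Add(-2, Mul(Rational(156, 7), s)) (Function('m')(s) = Add(-2, Mul(Mul(-6, s), Rational(-26, 7))) = Add(-2, Mul(Rational(156, 7), s)))
Add(Function('w')(-612, 196), Function('m')(Pow(2, 2))) = Add(Add(-167, Mul(2, 196)), Add(-2, Mul(Rational(156, 7), Pow(2, 2)))) = Add(Add(-167, 392), Add(-2, Mul(Rational(156, 7), 4))) = Add(225, Add(-2, Rational(624, 7))) = Add(225, Rational(610, 7)) = Rational(2185, 7)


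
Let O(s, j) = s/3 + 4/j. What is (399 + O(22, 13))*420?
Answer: 2220260/13 ≈ 1.7079e+5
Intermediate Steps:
O(s, j) = 4/j + s/3 (O(s, j) = s*(1/3) + 4/j = s/3 + 4/j = 4/j + s/3)
(399 + O(22, 13))*420 = (399 + (4/13 + (1/3)*22))*420 = (399 + (4*(1/13) + 22/3))*420 = (399 + (4/13 + 22/3))*420 = (399 + 298/39)*420 = (15859/39)*420 = 2220260/13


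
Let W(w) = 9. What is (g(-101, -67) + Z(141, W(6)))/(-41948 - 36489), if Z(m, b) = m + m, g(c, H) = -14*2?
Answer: -254/78437 ≈ -0.0032383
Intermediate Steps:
g(c, H) = -28
Z(m, b) = 2*m
(g(-101, -67) + Z(141, W(6)))/(-41948 - 36489) = (-28 + 2*141)/(-41948 - 36489) = (-28 + 282)/(-78437) = 254*(-1/78437) = -254/78437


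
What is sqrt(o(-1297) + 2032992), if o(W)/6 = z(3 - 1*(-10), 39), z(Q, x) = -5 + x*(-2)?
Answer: sqrt(2032494) ≈ 1425.7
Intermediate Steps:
z(Q, x) = -5 - 2*x
o(W) = -498 (o(W) = 6*(-5 - 2*39) = 6*(-5 - 78) = 6*(-83) = -498)
sqrt(o(-1297) + 2032992) = sqrt(-498 + 2032992) = sqrt(2032494)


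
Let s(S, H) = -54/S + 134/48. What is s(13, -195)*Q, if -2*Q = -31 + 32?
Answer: 425/624 ≈ 0.68109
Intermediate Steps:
s(S, H) = 67/24 - 54/S (s(S, H) = -54/S + 134*(1/48) = -54/S + 67/24 = 67/24 - 54/S)
Q = -½ (Q = -(-31 + 32)/2 = -½*1 = -½ ≈ -0.50000)
s(13, -195)*Q = (67/24 - 54/13)*(-½) = -425/312*(-½) = 425/624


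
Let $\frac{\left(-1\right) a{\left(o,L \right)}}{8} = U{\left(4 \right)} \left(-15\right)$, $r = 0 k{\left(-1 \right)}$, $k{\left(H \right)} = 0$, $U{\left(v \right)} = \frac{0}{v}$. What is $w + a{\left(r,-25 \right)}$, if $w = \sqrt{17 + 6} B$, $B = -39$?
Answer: $- 39 \sqrt{23} \approx -187.04$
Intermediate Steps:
$U{\left(v \right)} = 0$
$r = 0$ ($r = 0 \cdot 0 = 0$)
$a{\left(o,L \right)} = 0$ ($a{\left(o,L \right)} = - 8 \cdot 0 \left(-15\right) = \left(-8\right) 0 = 0$)
$w = - 39 \sqrt{23}$ ($w = \sqrt{17 + 6} \left(-39\right) = \sqrt{23} \left(-39\right) = - 39 \sqrt{23} \approx -187.04$)
$w + a{\left(r,-25 \right)} = - 39 \sqrt{23} + 0 = - 39 \sqrt{23}$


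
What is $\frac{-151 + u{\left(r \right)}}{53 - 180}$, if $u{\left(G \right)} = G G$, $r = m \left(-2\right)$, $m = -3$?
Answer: $\frac{115}{127} \approx 0.90551$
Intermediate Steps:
$r = 6$ ($r = \left(-3\right) \left(-2\right) = 6$)
$u{\left(G \right)} = G^{2}$
$\frac{-151 + u{\left(r \right)}}{53 - 180} = \frac{-151 + 6^{2}}{53 - 180} = \frac{-151 + 36}{-127} = \left(-115\right) \left(- \frac{1}{127}\right) = \frac{115}{127}$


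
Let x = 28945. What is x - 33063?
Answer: -4118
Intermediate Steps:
x - 33063 = 28945 - 33063 = -4118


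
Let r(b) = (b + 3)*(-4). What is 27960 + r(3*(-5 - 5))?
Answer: 28068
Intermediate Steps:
r(b) = -12 - 4*b (r(b) = (3 + b)*(-4) = -12 - 4*b)
27960 + r(3*(-5 - 5)) = 27960 + (-12 - 12*(-5 - 5)) = 27960 + (-12 - 12*(-10)) = 27960 + (-12 - 4*(-30)) = 27960 + (-12 + 120) = 27960 + 108 = 28068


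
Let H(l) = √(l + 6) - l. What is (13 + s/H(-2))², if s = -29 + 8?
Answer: 961/16 ≈ 60.063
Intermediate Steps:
s = -21
H(l) = √(6 + l) - l
(13 + s/H(-2))² = (13 - 21/(√(6 - 2) - 1*(-2)))² = (13 - 21/(√4 + 2))² = (13 - 21/(2 + 2))² = (13 - 21/4)² = (31/4)² = 961/16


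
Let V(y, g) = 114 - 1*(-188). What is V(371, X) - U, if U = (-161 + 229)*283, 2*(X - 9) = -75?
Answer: -18942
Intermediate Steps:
X = -57/2 (X = 9 + (½)*(-75) = 9 - 75/2 = -57/2 ≈ -28.500)
V(y, g) = 302 (V(y, g) = 114 + 188 = 302)
U = 19244 (U = 68*283 = 19244)
V(371, X) - U = 302 - 1*19244 = 302 - 19244 = -18942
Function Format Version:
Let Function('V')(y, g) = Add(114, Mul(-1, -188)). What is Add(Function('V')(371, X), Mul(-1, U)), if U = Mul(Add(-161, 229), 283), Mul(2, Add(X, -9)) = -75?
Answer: -18942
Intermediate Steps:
X = Rational(-57, 2) (X = Add(9, Mul(Rational(1, 2), -75)) = Add(9, Rational(-75, 2)) = Rational(-57, 2) ≈ -28.500)
Function('V')(y, g) = 302 (Function('V')(y, g) = Add(114, 188) = 302)
U = 19244 (U = Mul(68, 283) = 19244)
Add(Function('V')(371, X), Mul(-1, U)) = Add(302, Mul(-1, 19244)) = Add(302, -19244) = -18942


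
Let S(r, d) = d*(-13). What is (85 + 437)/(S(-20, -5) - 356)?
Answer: -174/97 ≈ -1.7938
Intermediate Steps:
S(r, d) = -13*d
(85 + 437)/(S(-20, -5) - 356) = (85 + 437)/(-13*(-5) - 356) = 522/(65 - 356) = 522/(-291) = 522*(-1/291) = -174/97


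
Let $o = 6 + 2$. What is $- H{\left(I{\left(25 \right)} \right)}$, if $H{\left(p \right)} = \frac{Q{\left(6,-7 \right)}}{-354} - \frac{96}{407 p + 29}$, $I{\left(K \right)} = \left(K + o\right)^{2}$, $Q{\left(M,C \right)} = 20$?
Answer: $\frac{1112378}{19613901} \approx 0.056714$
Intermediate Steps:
$o = 8$
$I{\left(K \right)} = \left(8 + K\right)^{2}$ ($I{\left(K \right)} = \left(K + 8\right)^{2} = \left(8 + K\right)^{2}$)
$H{\left(p \right)} = - \frac{10}{177} - \frac{96}{29 + 407 p}$ ($H{\left(p \right)} = \frac{20}{-354} - \frac{96}{407 p + 29} = 20 \left(- \frac{1}{354}\right) - \frac{96}{29 + 407 p} = - \frac{10}{177} - \frac{96}{29 + 407 p}$)
$- H{\left(I{\left(25 \right)} \right)} = - \frac{2 \left(-8641 - 2035 \left(8 + 25\right)^{2}\right)}{177 \left(29 + 407 \left(8 + 25\right)^{2}\right)} = - \frac{2 \left(-8641 - 2035 \cdot 33^{2}\right)}{177 \left(29 + 407 \cdot 33^{2}\right)} = - \frac{2 \left(-8641 - 2216115\right)}{177 \left(29 + 407 \cdot 1089\right)} = - \frac{2 \left(-8641 - 2216115\right)}{177 \left(29 + 443223\right)} = - \frac{2 \left(-2224756\right)}{177 \cdot 443252} = \left(-1\right) \left(- \frac{1112378}{19613901}\right) = \frac{1112378}{19613901}$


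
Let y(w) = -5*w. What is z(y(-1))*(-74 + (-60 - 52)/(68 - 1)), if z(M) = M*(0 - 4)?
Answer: 101400/67 ≈ 1513.4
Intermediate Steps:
z(M) = -4*M (z(M) = M*(-4) = -4*M)
z(y(-1))*(-74 + (-60 - 52)/(68 - 1)) = (-(-20)*(-1))*(-74 + (-60 - 52)/(68 - 1)) = (-4*5)*(-74 - 112/67) = -20*(-74 - 112*1/67) = -20*(-74 - 112/67) = -20*(-5070/67) = 101400/67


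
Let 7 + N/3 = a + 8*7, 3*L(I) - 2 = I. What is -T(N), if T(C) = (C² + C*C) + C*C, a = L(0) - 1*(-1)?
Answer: -69312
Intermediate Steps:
L(I) = ⅔ + I/3
a = 5/3 (a = (⅔ + (⅓)*0) - 1*(-1) = (⅔ + 0) + 1 = ⅔ + 1 = 5/3 ≈ 1.6667)
N = 152 (N = -21 + 3*(5/3 + 8*7) = -21 + 3*(5/3 + 56) = -21 + 3*(173/3) = -21 + 173 = 152)
T(C) = 3*C² (T(C) = (C² + C²) + C² = 2*C² + C² = 3*C²)
-T(N) = -3*152² = -3*23104 = -1*69312 = -69312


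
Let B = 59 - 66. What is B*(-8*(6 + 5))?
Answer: 616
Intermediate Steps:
B = -7
B*(-8*(6 + 5)) = -(-56)*(6 + 5) = -(-56)*11 = -7*(-88) = 616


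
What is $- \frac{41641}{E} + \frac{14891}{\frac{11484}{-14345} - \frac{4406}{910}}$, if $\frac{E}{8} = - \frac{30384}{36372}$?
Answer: $\frac{535873052412901}{149194575456} \approx 3591.8$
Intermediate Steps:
$E = - \frac{20256}{3031}$ ($E = 8 \left(- \frac{30384}{36372}\right) = 8 \left(\left(-30384\right) \frac{1}{36372}\right) = 8 \left(- \frac{2532}{3031}\right) = - \frac{20256}{3031} \approx -6.6829$)
$- \frac{41641}{E} + \frac{14891}{\frac{11484}{-14345} - \frac{4406}{910}} = - \frac{41641}{- \frac{20256}{3031}} + \frac{14891}{\frac{11484}{-14345} - \frac{4406}{910}} = \left(-41641\right) \left(- \frac{3031}{20256}\right) + \frac{14891}{11484 \left(- \frac{1}{14345}\right) - \frac{2203}{455}} = \frac{126213871}{20256} + \frac{14891}{- \frac{11484}{14345} - \frac{2203}{455}} = \frac{126213871}{20256} + \frac{14891}{- \frac{7365451}{1305395}} = \frac{126213871}{20256} + 14891 \left(- \frac{1305395}{7365451}\right) = \frac{126213871}{20256} - \frac{19438636945}{7365451} = \frac{535873052412901}{149194575456}$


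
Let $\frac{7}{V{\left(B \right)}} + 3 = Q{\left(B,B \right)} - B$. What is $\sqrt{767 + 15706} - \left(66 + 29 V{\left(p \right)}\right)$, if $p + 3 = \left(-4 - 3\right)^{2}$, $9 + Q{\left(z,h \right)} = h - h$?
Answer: $- \frac{125}{2} + 17 \sqrt{57} \approx 65.847$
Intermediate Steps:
$Q{\left(z,h \right)} = -9$ ($Q{\left(z,h \right)} = -9 + \left(h - h\right) = -9 + 0 = -9$)
$p = 46$ ($p = -3 + \left(-4 - 3\right)^{2} = -3 + \left(-7\right)^{2} = -3 + 49 = 46$)
$V{\left(B \right)} = \frac{7}{-12 - B}$ ($V{\left(B \right)} = \frac{7}{-3 - \left(9 + B\right)} = \frac{7}{-12 - B}$)
$\sqrt{767 + 15706} - \left(66 + 29 V{\left(p \right)}\right) = \sqrt{767 + 15706} - \left(66 + 29 \left(- \frac{7}{12 + 46}\right)\right) = \sqrt{16473} - \left(66 + 29 \left(- \frac{7}{58}\right)\right) = 17 \sqrt{57} - \left(66 + 29 \left(\left(-7\right) \frac{1}{58}\right)\right) = 17 \sqrt{57} - \frac{125}{2} = - \frac{125}{2} + 17 \sqrt{57}$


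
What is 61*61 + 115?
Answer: 3836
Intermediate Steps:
61*61 + 115 = 3721 + 115 = 3836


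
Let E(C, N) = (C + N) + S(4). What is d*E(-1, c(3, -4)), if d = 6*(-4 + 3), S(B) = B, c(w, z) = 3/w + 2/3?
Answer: -28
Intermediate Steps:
c(w, z) = ⅔ + 3/w (c(w, z) = 3/w + 2*(⅓) = 3/w + ⅔ = ⅔ + 3/w)
E(C, N) = 4 + C + N (E(C, N) = (C + N) + 4 = 4 + C + N)
d = -6 (d = 6*(-1) = -6)
d*E(-1, c(3, -4)) = -6*(4 - 1 + (⅔ + 3/3)) = -6*(4 - 1 + (⅔ + 3*(⅓))) = -6*(4 - 1 + (⅔ + 1)) = -6*(4 - 1 + 5/3) = -6*14/3 = -28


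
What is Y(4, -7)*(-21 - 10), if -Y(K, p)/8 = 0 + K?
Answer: 992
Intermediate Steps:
Y(K, p) = -8*K (Y(K, p) = -8*(0 + K) = -8*K)
Y(4, -7)*(-21 - 10) = (-8*4)*(-21 - 10) = -32*(-31) = 992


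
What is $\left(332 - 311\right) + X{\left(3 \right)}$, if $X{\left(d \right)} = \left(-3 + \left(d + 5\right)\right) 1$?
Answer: $26$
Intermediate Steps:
$X{\left(d \right)} = 2 + d$ ($X{\left(d \right)} = \left(-3 + \left(5 + d\right)\right) 1 = \left(2 + d\right) 1 = 2 + d$)
$\left(332 - 311\right) + X{\left(3 \right)} = \left(332 - 311\right) + \left(2 + 3\right) = 21 + 5 = 26$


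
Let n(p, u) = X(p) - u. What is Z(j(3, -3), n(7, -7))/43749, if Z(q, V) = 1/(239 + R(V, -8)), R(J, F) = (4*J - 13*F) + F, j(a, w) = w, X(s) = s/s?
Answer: 1/16055883 ≈ 6.2282e-8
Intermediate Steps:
X(s) = 1
R(J, F) = -12*F + 4*J (R(J, F) = (-13*F + 4*J) + F = -12*F + 4*J)
n(p, u) = 1 - u
Z(q, V) = 1/(335 + 4*V) (Z(q, V) = 1/(239 + (-12*(-8) + 4*V)) = 1/(239 + (96 + 4*V)) = 1/(335 + 4*V))
Z(j(3, -3), n(7, -7))/43749 = 1/((335 + 4*(1 - 1*(-7)))*43749) = (1/43749)/(335 + 4*(1 + 7)) = (1/43749)/(335 + 4*8) = (1/43749)/(335 + 32) = (1/43749)/367 = (1/367)*(1/43749) = 1/16055883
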